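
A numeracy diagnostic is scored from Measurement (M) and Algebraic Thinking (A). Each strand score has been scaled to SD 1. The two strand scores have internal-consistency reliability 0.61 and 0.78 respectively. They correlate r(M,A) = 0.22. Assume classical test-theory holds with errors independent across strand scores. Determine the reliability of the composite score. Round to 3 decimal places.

0.750

Var(M+A) = 2 + 2·[0.22] = 2 + 0.44 = 2.44.
Under uncorrelated errors the observed covariances equal the true-score covariances, so only the own-variance terms attenuate.
True-score variance = [0.61 + 0.78] + 0.44 = 1.39 + 0.44 = 1.83.
Reliability = 1.83 / 2.44 = 0.750.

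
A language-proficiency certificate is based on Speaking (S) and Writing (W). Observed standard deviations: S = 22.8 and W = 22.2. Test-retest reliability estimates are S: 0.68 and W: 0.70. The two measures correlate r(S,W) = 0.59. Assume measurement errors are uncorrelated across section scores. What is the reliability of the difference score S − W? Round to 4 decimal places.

0.2436

Var(S−W) = 22.8² + 22.2² − 2·22.8·22.2·0.59 = 1012.68 − 597.269 = 415.411.
Because errors are independent across components, Cov(Tᵢ,Tⱼ) = Cov(Xᵢ,Xⱼ); the off-diagonal part of the true-score variance is the same as above.
True-score variance = [22.8²·0.68 + 22.2²·0.70] − 597.269 = 698.479 − 597.269 = 101.21.
Reliability = 101.21 / 415.411 = 0.2436.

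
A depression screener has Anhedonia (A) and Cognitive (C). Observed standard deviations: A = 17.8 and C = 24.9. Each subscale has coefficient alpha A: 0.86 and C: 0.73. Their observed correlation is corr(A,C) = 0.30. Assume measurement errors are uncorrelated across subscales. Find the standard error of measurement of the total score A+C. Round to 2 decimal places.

Var(total) = 936.85 + 265.932 = 1202.78.
True-score variance = 725.09 + 265.932 = 991.022, so reliability = 0.8239.
Error variance = 1202.78 − 991.022 = 211.76; SEM = √211.76 = 14.55.

14.55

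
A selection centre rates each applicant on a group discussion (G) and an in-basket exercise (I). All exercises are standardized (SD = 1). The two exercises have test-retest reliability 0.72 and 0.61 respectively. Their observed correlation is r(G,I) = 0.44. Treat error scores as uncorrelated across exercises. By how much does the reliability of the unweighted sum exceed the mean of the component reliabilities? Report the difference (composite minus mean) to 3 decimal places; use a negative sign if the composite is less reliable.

Var(sum) = 2 + 0.88 = 2.88; true-score variance = 1.33 + 0.88 = 2.21; composite reliability = 0.7674.
Mean component reliability = 0.6650.
Difference = 0.7674 − 0.6650 = 0.102.

0.102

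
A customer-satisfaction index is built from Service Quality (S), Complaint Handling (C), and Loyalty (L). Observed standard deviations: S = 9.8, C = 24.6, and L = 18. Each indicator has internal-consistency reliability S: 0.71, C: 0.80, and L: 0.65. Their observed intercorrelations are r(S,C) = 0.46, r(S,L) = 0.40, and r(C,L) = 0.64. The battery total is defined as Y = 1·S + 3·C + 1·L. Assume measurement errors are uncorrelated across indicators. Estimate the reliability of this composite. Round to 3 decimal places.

Var(Y) = 9.8² + 3²·24.6² + 18² + 2·[3·9.8·24.6·0.46 + 9.8·18·0.40 + 3·24.6·18·0.64] = 5866.48 + 2506.85 = 8373.33.
With uncorrelated errors the cross-covariances are all true-score covariance, so they carry over unchanged; only the diagonal terms shrink to ρᵢσᵢ².
True-score variance = [9.8²·0.71 + 3²·24.6²·0.80 + 18²·0.65] + 2506.85 = 4635.94 + 2506.85 = 7142.79.
Reliability = 7142.79 / 8373.33 = 0.853.

0.853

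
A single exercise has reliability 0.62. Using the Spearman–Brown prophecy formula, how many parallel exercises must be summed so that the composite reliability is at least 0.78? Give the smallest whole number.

k ≥ ρ*(1−ρ₁)/(ρ₁(1−ρ*)) = 0.78·0.38 / (0.62·0.22) = 2.173.
Smallest integer k = 3.

3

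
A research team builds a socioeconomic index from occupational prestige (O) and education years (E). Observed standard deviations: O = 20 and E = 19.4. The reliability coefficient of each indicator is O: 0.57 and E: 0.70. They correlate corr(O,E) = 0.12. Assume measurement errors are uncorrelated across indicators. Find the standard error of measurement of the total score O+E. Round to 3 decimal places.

Var(total) = 776.36 + 93.12 = 869.48.
True-score variance = 491.452 + 93.12 = 584.572, so reliability = 0.6723.
Error variance = 869.48 − 584.572 = 284.908; SEM = √284.908 = 16.879.

16.879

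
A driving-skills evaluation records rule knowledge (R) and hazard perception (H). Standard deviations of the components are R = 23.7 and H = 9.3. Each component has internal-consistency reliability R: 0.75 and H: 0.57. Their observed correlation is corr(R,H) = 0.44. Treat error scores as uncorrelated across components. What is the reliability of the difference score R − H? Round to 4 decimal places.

Var(R−H) = 23.7² + 9.3² − 2·23.7·9.3·0.44 = 648.18 − 193.961 = 454.219.
Under uncorrelated errors the observed covariances equal the true-score covariances, so only the own-variance terms attenuate.
True-score variance = [23.7²·0.75 + 9.3²·0.57] − 193.961 = 470.567 − 193.961 = 276.606.
Reliability = 276.606 / 454.219 = 0.6090.

0.6090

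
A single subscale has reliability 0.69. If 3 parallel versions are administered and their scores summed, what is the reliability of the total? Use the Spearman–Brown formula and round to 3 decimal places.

0.870

ρ_k = kρ / (1 + (k−1)ρ) = 3·0.69 / (1 + 2·0.69) = 2.070 / 2.380 = 0.870.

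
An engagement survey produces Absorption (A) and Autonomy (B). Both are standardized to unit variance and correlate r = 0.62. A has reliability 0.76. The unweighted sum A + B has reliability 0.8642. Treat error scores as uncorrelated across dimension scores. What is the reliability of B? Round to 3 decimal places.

0.800

Var(A+B) = 2 + 2·0.62 = 3.240.
True-score variance = ρ_A + ρ_B + 2·0.62, so 0.8642 = (0.76 + ρ_B + 1.24) / 3.240.
ρ_B = 0.8642·3.240 − 0.76 − 1.24 = 0.800.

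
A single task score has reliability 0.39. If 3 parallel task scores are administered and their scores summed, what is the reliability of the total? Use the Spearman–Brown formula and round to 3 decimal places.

ρ_k = kρ / (1 + (k−1)ρ) = 3·0.39 / (1 + 2·0.39) = 1.170 / 1.780 = 0.657.

0.657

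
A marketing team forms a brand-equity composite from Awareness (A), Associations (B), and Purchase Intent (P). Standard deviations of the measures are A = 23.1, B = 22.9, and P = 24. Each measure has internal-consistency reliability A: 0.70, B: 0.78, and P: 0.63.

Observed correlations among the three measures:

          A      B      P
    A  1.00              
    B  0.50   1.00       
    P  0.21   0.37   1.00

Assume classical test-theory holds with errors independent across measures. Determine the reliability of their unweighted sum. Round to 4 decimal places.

0.8257

Var(A+B+P) = 23.1² + 22.9² + 24² + 2·[23.1·22.9·0.50 + 23.1·24·0.21 + 22.9·24·0.37] = 1634.02 + 1168.54 = 2802.56.
Under uncorrelated errors the observed covariances equal the true-score covariances, so only the own-variance terms attenuate.
True-score variance = [23.1²·0.70 + 22.9²·0.78 + 24²·0.63] + 1168.54 = 1145.45 + 1168.54 = 2313.99.
Reliability = 2313.99 / 2802.56 = 0.8257.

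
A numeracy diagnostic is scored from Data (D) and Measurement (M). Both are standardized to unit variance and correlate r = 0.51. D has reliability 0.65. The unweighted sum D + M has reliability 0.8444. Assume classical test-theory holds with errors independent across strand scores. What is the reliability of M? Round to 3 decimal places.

0.880

Var(D+M) = 2 + 2·0.51 = 3.020.
True-score variance = ρ_D + ρ_M + 2·0.51, so 0.8444 = (0.65 + ρ_M + 1.02) / 3.020.
ρ_M = 0.8444·3.020 − 0.65 − 1.02 = 0.880.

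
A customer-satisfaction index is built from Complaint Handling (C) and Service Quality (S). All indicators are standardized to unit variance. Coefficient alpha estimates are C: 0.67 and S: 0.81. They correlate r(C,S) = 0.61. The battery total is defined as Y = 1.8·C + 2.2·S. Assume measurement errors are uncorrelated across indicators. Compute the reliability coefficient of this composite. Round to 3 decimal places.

Var(Y) = 1.8² + 2.2² + 2·[3.96·0.61] = 8.08 + 4.8312 = 12.9112.
Under uncorrelated errors the observed covariances equal the true-score covariances, so only the own-variance terms attenuate.
True-score variance = [1.8²·0.67 + 2.2²·0.81] + 4.8312 = 6.0912 + 4.8312 = 10.9224.
Reliability = 10.9224 / 12.9112 = 0.846.

0.846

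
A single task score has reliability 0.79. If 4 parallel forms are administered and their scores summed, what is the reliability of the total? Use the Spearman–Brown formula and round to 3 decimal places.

ρ_k = kρ / (1 + (k−1)ρ) = 4·0.79 / (1 + 3·0.79) = 3.160 / 3.370 = 0.938.

0.938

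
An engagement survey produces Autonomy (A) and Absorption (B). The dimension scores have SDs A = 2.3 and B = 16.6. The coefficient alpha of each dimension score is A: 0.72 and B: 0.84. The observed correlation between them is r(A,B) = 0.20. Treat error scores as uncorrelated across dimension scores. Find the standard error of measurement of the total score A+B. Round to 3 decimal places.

Var(total) = 280.85 + 15.272 = 296.122.
True-score variance = 235.279 + 15.272 = 250.551, so reliability = 0.8461.
Error variance = 296.122 − 250.551 = 45.5708; SEM = √45.5708 = 6.751.

6.751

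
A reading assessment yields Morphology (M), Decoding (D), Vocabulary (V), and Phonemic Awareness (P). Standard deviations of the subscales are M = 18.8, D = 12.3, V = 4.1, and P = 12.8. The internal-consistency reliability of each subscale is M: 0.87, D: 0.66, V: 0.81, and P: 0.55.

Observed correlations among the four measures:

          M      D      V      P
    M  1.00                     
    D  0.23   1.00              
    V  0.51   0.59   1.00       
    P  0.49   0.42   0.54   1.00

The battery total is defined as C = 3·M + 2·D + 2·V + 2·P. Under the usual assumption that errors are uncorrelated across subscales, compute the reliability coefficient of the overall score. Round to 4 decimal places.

0.8845

Var(C) = 3²·18.8² + 2²·12.3² + 2²·4.1² + 2²·12.8² + 2·[6·18.8·12.3·0.23 + 6·18.8·4.1·0.51 + 6·18.8·12.8·0.49 + 4·12.3·4.1·0.59 + 4·12.3·12.8·0.42 + 4·4.1·12.8·0.54] = 4508.72 + 3518.66 = 8027.38.
With uncorrelated errors the cross-covariances are all true-score covariance, so they carry over unchanged; only the diagonal terms shrink to ρᵢσᵢ².
True-score variance = [3²·18.8²·0.87 + 2²·12.3²·0.66 + 2²·4.1²·0.81 + 2²·12.8²·0.55] + 3518.66 = 3581.75 + 3518.66 = 7100.41.
Reliability = 7100.41 / 8027.38 = 0.8845.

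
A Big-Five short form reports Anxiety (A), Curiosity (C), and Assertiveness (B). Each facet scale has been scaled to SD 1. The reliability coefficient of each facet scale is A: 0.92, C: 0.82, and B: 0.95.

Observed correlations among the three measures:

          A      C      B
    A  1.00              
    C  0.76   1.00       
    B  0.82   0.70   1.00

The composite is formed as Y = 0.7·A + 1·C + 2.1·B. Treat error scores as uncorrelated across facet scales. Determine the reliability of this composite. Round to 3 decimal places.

0.964

Var(Y) = 0.7² + 1 + 2.1² + 2·[0.7·0.76 + 1.47·0.82 + 2.1·0.70] = 5.9 + 6.4148 = 12.3148.
With uncorrelated errors the cross-covariances are all true-score covariance, so they carry over unchanged; only the diagonal terms shrink to ρᵢσᵢ².
True-score variance = [0.7²·0.92 + 0.82 + 2.1²·0.95] + 6.4148 = 5.4603 + 6.4148 = 11.8751.
Reliability = 11.8751 / 12.3148 = 0.964.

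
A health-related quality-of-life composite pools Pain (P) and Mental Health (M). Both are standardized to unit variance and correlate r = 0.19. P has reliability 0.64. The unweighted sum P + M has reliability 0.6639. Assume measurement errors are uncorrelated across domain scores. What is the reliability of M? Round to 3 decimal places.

0.560

Var(P+M) = 2 + 2·0.19 = 2.380.
True-score variance = ρ_P + ρ_M + 2·0.19, so 0.6639 = (0.64 + ρ_M + 0.38) / 2.380.
ρ_M = 0.6639·2.380 − 0.64 − 0.38 = 0.560.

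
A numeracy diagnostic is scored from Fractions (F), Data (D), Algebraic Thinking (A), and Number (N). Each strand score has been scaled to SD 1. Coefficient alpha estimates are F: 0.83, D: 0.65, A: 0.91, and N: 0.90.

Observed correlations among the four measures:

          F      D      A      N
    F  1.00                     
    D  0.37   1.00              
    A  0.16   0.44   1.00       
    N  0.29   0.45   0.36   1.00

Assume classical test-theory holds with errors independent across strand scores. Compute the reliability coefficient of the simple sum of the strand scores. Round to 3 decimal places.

Var(F+D+A+N) = 4 + 2·[0.37 + 0.16 + 0.29 + 0.44 + 0.45 + 0.36] = 4 + 4.14 = 8.14.
Because errors are independent across components, Cov(Tᵢ,Tⱼ) = Cov(Xᵢ,Xⱼ); the off-diagonal part of the true-score variance is the same as above.
True-score variance = [0.83 + 0.65 + 0.91 + 0.90] + 4.14 = 3.29 + 4.14 = 7.43.
Reliability = 7.43 / 8.14 = 0.913.

0.913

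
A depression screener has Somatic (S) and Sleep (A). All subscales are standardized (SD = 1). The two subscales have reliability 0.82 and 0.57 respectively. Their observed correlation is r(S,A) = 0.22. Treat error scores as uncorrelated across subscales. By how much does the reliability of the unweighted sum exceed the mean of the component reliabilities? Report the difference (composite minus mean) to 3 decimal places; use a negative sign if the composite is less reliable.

0.055

Var(sum) = 2 + 0.44 = 2.44; true-score variance = 1.39 + 0.44 = 1.83; composite reliability = 0.7500.
Mean component reliability = 0.6950.
Difference = 0.7500 − 0.6950 = 0.055.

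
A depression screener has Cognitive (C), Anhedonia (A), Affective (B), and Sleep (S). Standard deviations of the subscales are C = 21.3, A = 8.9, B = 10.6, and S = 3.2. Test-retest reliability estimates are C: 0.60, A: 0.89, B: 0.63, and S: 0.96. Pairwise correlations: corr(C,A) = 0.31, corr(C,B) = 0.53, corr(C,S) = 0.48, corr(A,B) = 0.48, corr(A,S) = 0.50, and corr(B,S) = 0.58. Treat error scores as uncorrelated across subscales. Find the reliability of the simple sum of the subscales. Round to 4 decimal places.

Var(C+A+B+S) = 21.3² + 8.9² + 10.6² + 3.2² + 2·[21.3·8.9·0.31 + 21.3·10.6·0.53 + 21.3·3.2·0.48 + 8.9·10.6·0.48 + 8.9·3.2·0.50 + 10.6·3.2·0.58] = 655.5 + 580.687 = 1236.19.
Under uncorrelated errors the observed covariances equal the true-score covariances, so only the own-variance terms attenuate.
True-score variance = [21.3²·0.60 + 8.9²·0.89 + 10.6²·0.63 + 3.2²·0.96] + 580.687 = 423.328 + 580.687 = 1004.02.
Reliability = 1004.02 / 1236.19 = 0.8122.

0.8122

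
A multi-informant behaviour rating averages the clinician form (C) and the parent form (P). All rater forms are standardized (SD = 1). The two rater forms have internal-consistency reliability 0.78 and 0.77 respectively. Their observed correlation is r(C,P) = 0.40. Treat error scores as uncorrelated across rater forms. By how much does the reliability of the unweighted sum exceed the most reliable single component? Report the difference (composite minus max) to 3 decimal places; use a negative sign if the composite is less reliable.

0.059

Var(sum) = 2 + 0.8 = 2.8; true-score variance = 1.55 + 0.8 = 2.35; composite reliability = 0.8393.
Max component reliability = 0.7800.
Difference = 0.8393 − 0.7800 = 0.059.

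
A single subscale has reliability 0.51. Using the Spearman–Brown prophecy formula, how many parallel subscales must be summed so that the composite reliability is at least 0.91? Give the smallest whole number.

k ≥ ρ*(1−ρ₁)/(ρ₁(1−ρ*)) = 0.91·0.49 / (0.51·0.09) = 9.715.
Smallest integer k = 10.

10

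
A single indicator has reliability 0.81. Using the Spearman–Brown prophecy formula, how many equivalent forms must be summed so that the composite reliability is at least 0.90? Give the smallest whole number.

3

k ≥ ρ*(1−ρ₁)/(ρ₁(1−ρ*)) = 0.90·0.19 / (0.81·0.10) = 2.111.
Smallest integer k = 3.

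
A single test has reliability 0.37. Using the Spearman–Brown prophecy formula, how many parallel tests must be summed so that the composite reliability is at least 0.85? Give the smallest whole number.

k ≥ ρ*(1−ρ₁)/(ρ₁(1−ρ*)) = 0.85·0.63 / (0.37·0.15) = 9.649.
Smallest integer k = 10.

10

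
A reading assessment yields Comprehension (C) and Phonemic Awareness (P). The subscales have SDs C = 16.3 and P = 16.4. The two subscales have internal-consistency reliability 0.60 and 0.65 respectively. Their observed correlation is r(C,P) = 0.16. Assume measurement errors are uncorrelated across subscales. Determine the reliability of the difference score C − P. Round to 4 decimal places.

Var(C−P) = 16.3² + 16.4² − 2·16.3·16.4·0.16 = 534.65 − 85.5424 = 449.108.
Under uncorrelated errors the observed covariances equal the true-score covariances, so only the own-variance terms attenuate.
True-score variance = [16.3²·0.60 + 16.4²·0.65] − 85.5424 = 334.238 − 85.5424 = 248.696.
Reliability = 248.696 / 449.108 = 0.5538.

0.5538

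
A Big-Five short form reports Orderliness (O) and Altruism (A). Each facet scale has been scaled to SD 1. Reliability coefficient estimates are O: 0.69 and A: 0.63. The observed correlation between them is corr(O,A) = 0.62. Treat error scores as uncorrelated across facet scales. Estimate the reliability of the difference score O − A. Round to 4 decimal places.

Var(O−A) = 1 + 1 − 2·0.62 = 2 − 1.24 = 0.76.
Under uncorrelated errors the observed covariances equal the true-score covariances, so only the own-variance terms attenuate.
True-score variance = [0.69 + 0.63] − 1.24 = 1.32 − 1.24 = 0.08.
Reliability = 0.08 / 0.76 = 0.1053.

0.1053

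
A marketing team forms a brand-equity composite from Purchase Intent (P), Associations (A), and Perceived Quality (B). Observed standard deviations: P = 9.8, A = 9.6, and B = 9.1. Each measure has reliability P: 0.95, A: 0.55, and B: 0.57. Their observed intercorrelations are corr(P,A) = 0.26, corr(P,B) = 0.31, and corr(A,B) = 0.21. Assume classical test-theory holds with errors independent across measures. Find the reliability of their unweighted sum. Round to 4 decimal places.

0.8012

Var(P+A+B) = 9.8² + 9.6² + 9.1² + 2·[9.8·9.6·0.26 + 9.8·9.1·0.31 + 9.6·9.1·0.21] = 271.01 + 140.904 = 411.914.
Under uncorrelated errors the observed covariances equal the true-score covariances, so only the own-variance terms attenuate.
True-score variance = [9.8²·0.95 + 9.6²·0.55 + 9.1²·0.57] + 140.904 = 189.128 + 140.904 = 330.032.
Reliability = 330.032 / 411.914 = 0.8012.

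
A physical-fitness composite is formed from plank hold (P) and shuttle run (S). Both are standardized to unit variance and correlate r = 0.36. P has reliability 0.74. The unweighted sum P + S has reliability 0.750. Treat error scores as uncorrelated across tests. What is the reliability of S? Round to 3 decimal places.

0.580

Var(P+S) = 2 + 2·0.36 = 2.720.
True-score variance = ρ_P + ρ_S + 2·0.36, so 0.750 = (0.74 + ρ_S + 0.72) / 2.720.
ρ_S = 0.750·2.720 − 0.74 − 0.72 = 0.580.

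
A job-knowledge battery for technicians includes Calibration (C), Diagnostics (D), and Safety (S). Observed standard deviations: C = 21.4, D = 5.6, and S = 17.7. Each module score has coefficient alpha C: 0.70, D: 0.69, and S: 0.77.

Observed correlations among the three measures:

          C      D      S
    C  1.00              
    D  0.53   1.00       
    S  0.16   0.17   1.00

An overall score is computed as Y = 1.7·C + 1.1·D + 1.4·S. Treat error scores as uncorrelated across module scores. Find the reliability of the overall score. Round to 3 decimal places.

Var(Y) = 1.7²·21.4² + 1.1²·5.6² + 1.4²·17.7² + 2·[1.87·21.4·5.6·0.53 + 2.38·21.4·17.7·0.16 + 1.54·5.6·17.7·0.17] = 1975.5 + 577.925 = 2553.42.
With uncorrelated errors the cross-covariances are all true-score covariance, so they carry over unchanged; only the diagonal terms shrink to ρᵢσᵢ².
True-score variance = [1.7²·21.4²·0.70 + 1.1²·5.6²·0.69 + 1.4²·17.7²·0.77] + 577.925 = 1425.45 + 577.925 = 2003.38.
Reliability = 2003.38 / 2553.42 = 0.785.

0.785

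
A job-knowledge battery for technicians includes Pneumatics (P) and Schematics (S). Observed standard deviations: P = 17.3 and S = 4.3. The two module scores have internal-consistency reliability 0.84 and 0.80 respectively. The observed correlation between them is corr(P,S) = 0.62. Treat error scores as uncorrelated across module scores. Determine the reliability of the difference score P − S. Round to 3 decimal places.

0.771

Var(P−S) = 17.3² + 4.3² − 2·17.3·4.3·0.62 = 317.78 − 92.2436 = 225.536.
With uncorrelated errors the cross-covariances are all true-score covariance, so they carry over unchanged; only the diagonal terms shrink to ρᵢσᵢ².
True-score variance = [17.3²·0.84 + 4.3²·0.80] − 92.2436 = 266.196 − 92.2436 = 173.952.
Reliability = 173.952 / 225.536 = 0.771.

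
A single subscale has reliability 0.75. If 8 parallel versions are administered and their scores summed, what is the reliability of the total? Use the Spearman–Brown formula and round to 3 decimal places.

0.960

ρ_k = kρ / (1 + (k−1)ρ) = 8·0.75 / (1 + 7·0.75) = 6.000 / 6.250 = 0.960.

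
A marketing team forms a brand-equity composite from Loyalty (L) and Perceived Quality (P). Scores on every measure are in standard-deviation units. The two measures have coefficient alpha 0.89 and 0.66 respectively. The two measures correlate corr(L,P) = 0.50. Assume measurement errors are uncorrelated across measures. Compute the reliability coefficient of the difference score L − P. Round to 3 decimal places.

Var(L−P) = 1 + 1 − 2·0.50 = 2 − 1 = 1.
Under uncorrelated errors the observed covariances equal the true-score covariances, so only the own-variance terms attenuate.
True-score variance = [0.89 + 0.66] − 1 = 1.55 − 1 = 0.55.
Reliability = 0.55 / 1 = 0.550.

0.550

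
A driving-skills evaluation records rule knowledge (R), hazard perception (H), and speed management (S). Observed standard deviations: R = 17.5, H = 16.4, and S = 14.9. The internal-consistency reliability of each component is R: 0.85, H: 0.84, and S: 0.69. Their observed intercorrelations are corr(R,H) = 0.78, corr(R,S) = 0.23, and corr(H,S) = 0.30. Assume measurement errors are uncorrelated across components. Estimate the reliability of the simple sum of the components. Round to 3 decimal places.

0.896

Var(R+H+S) = 17.5² + 16.4² + 14.9² + 2·[17.5·16.4·0.78 + 17.5·14.9·0.23 + 16.4·14.9·0.30] = 797.22 + 714.281 = 1511.5.
With uncorrelated errors the cross-covariances are all true-score covariance, so they carry over unchanged; only the diagonal terms shrink to ρᵢσᵢ².
True-score variance = [17.5²·0.85 + 16.4²·0.84 + 14.9²·0.69] + 714.281 = 639.426 + 714.281 = 1353.71.
Reliability = 1353.71 / 1511.5 = 0.896.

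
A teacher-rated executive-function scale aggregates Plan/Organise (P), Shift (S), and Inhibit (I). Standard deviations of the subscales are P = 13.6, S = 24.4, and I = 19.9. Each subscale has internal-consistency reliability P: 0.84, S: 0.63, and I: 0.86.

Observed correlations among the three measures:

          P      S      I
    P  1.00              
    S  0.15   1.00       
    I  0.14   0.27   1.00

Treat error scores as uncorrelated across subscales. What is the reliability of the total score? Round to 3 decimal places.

0.811

Var(P+S+I) = 13.6² + 24.4² + 19.9² + 2·[13.6·24.4·0.15 + 13.6·19.9·0.14 + 24.4·19.9·0.27] = 1176.33 + 437.534 = 1613.86.
Because errors are independent across components, Cov(Tᵢ,Tⱼ) = Cov(Xᵢ,Xⱼ); the off-diagonal part of the true-score variance is the same as above.
True-score variance = [13.6²·0.84 + 24.4²·0.63 + 19.9²·0.86] + 437.534 = 871.012 + 437.534 = 1308.55.
Reliability = 1308.55 / 1613.86 = 0.811.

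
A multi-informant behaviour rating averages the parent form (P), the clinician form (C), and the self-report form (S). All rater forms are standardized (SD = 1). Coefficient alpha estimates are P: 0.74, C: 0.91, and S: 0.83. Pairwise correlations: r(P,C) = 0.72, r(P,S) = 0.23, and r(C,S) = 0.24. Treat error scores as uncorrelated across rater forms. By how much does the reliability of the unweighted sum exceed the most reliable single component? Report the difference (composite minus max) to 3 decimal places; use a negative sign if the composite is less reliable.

-0.007

Var(sum) = 3 + 2.38 = 5.38; true-score variance = 2.48 + 2.38 = 4.86; composite reliability = 0.9033.
Max component reliability = 0.9100.
Difference = 0.9033 − 0.9100 = -0.007.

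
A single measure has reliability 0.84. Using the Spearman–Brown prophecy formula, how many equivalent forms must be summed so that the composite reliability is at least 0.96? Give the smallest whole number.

k ≥ ρ*(1−ρ₁)/(ρ₁(1−ρ*)) = 0.96·0.16 / (0.84·0.04) = 4.571.
Smallest integer k = 5.

5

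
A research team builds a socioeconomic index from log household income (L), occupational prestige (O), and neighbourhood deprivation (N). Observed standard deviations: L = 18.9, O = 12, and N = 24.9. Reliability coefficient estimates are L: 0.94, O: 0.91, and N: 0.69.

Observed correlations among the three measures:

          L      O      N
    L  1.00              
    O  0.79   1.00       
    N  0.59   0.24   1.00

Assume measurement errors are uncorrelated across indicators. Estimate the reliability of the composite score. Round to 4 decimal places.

0.8960

Var(L+O+N) = 18.9² + 12² + 24.9² + 2·[18.9·12·0.79 + 18.9·24.9·0.59 + 12·24.9·0.24] = 1121.22 + 1057.09 = 2178.31.
Because errors are independent across components, Cov(Tᵢ,Tⱼ) = Cov(Xᵢ,Xⱼ); the off-diagonal part of the true-score variance is the same as above.
True-score variance = [18.9²·0.94 + 12²·0.91 + 24.9²·0.69] + 1057.09 = 894.624 + 1057.09 = 1951.71.
Reliability = 1951.71 / 2178.31 = 0.8960.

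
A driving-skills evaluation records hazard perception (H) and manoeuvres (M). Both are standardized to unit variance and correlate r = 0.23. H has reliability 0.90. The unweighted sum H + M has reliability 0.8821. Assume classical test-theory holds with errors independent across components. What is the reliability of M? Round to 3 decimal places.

Var(H+M) = 2 + 2·0.23 = 2.460.
True-score variance = ρ_H + ρ_M + 2·0.23, so 0.8821 = (0.90 + ρ_M + 0.46) / 2.460.
ρ_M = 0.8821·2.460 − 0.90 − 0.46 = 0.810.

0.810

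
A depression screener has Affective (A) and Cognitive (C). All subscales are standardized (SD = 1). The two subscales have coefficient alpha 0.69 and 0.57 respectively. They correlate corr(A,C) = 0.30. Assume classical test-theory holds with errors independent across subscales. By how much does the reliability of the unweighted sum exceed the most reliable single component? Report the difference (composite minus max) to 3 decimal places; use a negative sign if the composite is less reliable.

Var(sum) = 2 + 0.6 = 2.6; true-score variance = 1.26 + 0.6 = 1.86; composite reliability = 0.7154.
Max component reliability = 0.6900.
Difference = 0.7154 − 0.6900 = 0.025.

0.025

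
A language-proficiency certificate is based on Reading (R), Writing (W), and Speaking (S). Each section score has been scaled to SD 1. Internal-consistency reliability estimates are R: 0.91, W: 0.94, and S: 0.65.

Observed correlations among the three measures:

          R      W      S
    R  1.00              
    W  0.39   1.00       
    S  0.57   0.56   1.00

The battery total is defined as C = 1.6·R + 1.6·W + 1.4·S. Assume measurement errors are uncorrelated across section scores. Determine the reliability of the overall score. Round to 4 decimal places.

0.9243

Var(C) = 1.6² + 1.6² + 1.4² + 2·[2.56·0.39 + 2.24·0.57 + 2.24·0.56] = 7.08 + 7.0592 = 14.1392.
With uncorrelated errors the cross-covariances are all true-score covariance, so they carry over unchanged; only the diagonal terms shrink to ρᵢσᵢ².
True-score variance = [1.6²·0.91 + 1.6²·0.94 + 1.4²·0.65] + 7.0592 = 6.01 + 7.0592 = 13.0692.
Reliability = 13.0692 / 14.1392 = 0.9243.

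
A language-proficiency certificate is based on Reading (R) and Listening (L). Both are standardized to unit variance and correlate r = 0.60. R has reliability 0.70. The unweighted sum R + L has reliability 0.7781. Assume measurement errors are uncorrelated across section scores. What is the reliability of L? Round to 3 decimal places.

Var(R+L) = 2 + 2·0.60 = 3.200.
True-score variance = ρ_R + ρ_L + 2·0.60, so 0.7781 = (0.70 + ρ_L + 1.20) / 3.200.
ρ_L = 0.7781·3.200 − 0.70 − 1.20 = 0.590.

0.590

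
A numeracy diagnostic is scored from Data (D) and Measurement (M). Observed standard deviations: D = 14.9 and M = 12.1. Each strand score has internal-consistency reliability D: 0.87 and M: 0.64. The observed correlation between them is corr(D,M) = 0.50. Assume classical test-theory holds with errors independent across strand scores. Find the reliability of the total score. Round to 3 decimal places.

Var(D+M) = 14.9² + 12.1² + 2·[14.9·12.1·0.50] = 368.42 + 180.29 = 548.71.
With uncorrelated errors the cross-covariances are all true-score covariance, so they carry over unchanged; only the diagonal terms shrink to ρᵢσᵢ².
True-score variance = [14.9²·0.87 + 12.1²·0.64] + 180.29 = 286.851 + 180.29 = 467.141.
Reliability = 467.141 / 548.71 = 0.851.

0.851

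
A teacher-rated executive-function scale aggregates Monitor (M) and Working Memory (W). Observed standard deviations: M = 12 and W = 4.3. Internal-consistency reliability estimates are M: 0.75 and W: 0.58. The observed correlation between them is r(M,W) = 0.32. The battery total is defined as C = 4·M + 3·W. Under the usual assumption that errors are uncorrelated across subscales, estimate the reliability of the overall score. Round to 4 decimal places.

0.7747

Var(C) = 4²·12² + 3²·4.3² + 2·[12·12·4.3·0.32] = 2470.41 + 396.288 = 2866.7.
With uncorrelated errors the cross-covariances are all true-score covariance, so they carry over unchanged; only the diagonal terms shrink to ρᵢσᵢ².
True-score variance = [4²·12²·0.75 + 3²·4.3²·0.58] + 396.288 = 1824.52 + 396.288 = 2220.81.
Reliability = 2220.81 / 2866.7 = 0.7747.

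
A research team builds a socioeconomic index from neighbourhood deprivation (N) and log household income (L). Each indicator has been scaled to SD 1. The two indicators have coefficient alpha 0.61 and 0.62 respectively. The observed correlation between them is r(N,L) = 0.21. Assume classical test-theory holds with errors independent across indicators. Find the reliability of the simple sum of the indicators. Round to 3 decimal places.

0.682

Var(N+L) = 2 + 2·[0.21] = 2 + 0.42 = 2.42.
Because errors are independent across components, Cov(Tᵢ,Tⱼ) = Cov(Xᵢ,Xⱼ); the off-diagonal part of the true-score variance is the same as above.
True-score variance = [0.61 + 0.62] + 0.42 = 1.23 + 0.42 = 1.65.
Reliability = 1.65 / 2.42 = 0.682.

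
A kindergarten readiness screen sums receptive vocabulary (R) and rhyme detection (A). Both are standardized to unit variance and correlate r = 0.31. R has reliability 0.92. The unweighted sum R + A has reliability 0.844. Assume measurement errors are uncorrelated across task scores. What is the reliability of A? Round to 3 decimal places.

Var(R+A) = 2 + 2·0.31 = 2.620.
True-score variance = ρ_R + ρ_A + 2·0.31, so 0.844 = (0.92 + ρ_A + 0.62) / 2.620.
ρ_A = 0.844·2.620 − 0.92 − 0.62 = 0.671.

0.671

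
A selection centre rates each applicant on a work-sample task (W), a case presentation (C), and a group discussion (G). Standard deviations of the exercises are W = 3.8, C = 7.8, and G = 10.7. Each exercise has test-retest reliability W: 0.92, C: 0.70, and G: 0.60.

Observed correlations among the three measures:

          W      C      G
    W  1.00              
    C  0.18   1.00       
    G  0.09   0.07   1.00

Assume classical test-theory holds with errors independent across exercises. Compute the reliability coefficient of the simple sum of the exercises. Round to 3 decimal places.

Var(W+C+G) = 3.8² + 7.8² + 10.7² + 2·[3.8·7.8·0.18 + 3.8·10.7·0.09 + 7.8·10.7·0.07] = 189.77 + 29.6736 = 219.444.
Under uncorrelated errors the observed covariances equal the true-score covariances, so only the own-variance terms attenuate.
True-score variance = [3.8²·0.92 + 7.8²·0.70 + 10.7²·0.60] + 29.6736 = 124.567 + 29.6736 = 154.24.
Reliability = 154.24 / 219.444 = 0.703.

0.703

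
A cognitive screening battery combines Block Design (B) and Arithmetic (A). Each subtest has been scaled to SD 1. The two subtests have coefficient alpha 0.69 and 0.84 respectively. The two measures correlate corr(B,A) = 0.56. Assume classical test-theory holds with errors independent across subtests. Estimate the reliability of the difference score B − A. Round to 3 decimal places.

0.466

Var(B−A) = 1 + 1 − 2·0.56 = 2 − 1.12 = 0.88.
With uncorrelated errors the cross-covariances are all true-score covariance, so they carry over unchanged; only the diagonal terms shrink to ρᵢσᵢ².
True-score variance = [0.69 + 0.84] − 1.12 = 1.53 − 1.12 = 0.41.
Reliability = 0.41 / 0.88 = 0.466.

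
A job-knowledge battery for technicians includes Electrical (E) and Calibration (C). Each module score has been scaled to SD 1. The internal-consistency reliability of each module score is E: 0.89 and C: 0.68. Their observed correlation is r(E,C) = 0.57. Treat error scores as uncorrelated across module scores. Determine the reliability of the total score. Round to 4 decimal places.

0.8631

Var(E+C) = 2 + 2·[0.57] = 2 + 1.14 = 3.14.
Under uncorrelated errors the observed covariances equal the true-score covariances, so only the own-variance terms attenuate.
True-score variance = [0.89 + 0.68] + 1.14 = 1.57 + 1.14 = 2.71.
Reliability = 2.71 / 3.14 = 0.8631.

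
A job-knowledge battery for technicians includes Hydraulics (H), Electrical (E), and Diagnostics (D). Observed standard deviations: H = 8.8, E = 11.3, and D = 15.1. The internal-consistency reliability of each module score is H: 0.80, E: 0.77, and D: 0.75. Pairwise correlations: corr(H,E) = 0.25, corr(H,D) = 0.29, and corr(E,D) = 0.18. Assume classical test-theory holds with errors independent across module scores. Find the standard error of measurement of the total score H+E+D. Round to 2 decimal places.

Var(total) = 433.14 + 188.217 = 621.357.
True-score variance = 331.281 + 188.217 = 519.498, so reliability = 0.8361.
Error variance = 621.357 − 519.498 = 101.859; SEM = √101.859 = 10.09.

10.09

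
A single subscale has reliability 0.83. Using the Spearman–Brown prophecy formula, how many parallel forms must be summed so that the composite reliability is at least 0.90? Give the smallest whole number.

2

k ≥ ρ*(1−ρ₁)/(ρ₁(1−ρ*)) = 0.90·0.17 / (0.83·0.10) = 1.843.
Smallest integer k = 2.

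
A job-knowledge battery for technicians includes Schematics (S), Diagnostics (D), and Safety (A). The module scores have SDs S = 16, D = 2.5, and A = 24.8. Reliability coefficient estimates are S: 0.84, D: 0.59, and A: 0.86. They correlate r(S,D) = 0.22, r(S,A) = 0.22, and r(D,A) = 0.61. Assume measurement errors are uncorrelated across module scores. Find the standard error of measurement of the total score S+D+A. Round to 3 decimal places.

Var(total) = 877.29 + 267.832 = 1145.12.
True-score variance = 747.662 + 267.832 = 1015.49, so reliability = 0.8868.
Error variance = 1145.12 − 1015.49 = 129.628; SEM = √129.628 = 11.385.

11.385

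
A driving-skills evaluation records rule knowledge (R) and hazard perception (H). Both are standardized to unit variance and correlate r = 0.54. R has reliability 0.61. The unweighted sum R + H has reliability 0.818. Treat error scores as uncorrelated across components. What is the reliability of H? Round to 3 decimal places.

Var(R+H) = 2 + 2·0.54 = 3.080.
True-score variance = ρ_R + ρ_H + 2·0.54, so 0.818 = (0.61 + ρ_H + 1.08) / 3.080.
ρ_H = 0.818·3.080 − 0.61 − 1.08 = 0.829.

0.829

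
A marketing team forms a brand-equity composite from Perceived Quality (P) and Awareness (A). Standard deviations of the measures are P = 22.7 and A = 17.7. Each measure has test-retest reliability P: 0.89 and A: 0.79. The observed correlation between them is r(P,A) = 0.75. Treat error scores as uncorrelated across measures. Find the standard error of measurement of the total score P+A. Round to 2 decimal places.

Var(total) = 828.58 + 602.685 = 1431.26.
True-score variance = 706.107 + 602.685 = 1308.79, so reliability = 0.9144.
Error variance = 1431.26 − 1308.79 = 122.473; SEM = √122.473 = 11.07.

11.07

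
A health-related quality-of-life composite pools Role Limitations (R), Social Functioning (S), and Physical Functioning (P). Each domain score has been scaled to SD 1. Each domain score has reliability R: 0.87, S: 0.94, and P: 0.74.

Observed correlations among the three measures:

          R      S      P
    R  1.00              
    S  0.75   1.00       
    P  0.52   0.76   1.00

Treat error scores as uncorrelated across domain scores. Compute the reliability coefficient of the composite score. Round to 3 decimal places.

0.936

Var(R+S+P) = 3 + 2·[0.75 + 0.52 + 0.76] = 3 + 4.06 = 7.06.
Under uncorrelated errors the observed covariances equal the true-score covariances, so only the own-variance terms attenuate.
True-score variance = [0.87 + 0.94 + 0.74] + 4.06 = 2.55 + 4.06 = 6.61.
Reliability = 6.61 / 7.06 = 0.936.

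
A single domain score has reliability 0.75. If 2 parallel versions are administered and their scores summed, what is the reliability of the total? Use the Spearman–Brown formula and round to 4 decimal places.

ρ_k = kρ / (1 + (k−1)ρ) = 2·0.75 / (1 + 1·0.75) = 1.500 / 1.750 = 0.8571.

0.8571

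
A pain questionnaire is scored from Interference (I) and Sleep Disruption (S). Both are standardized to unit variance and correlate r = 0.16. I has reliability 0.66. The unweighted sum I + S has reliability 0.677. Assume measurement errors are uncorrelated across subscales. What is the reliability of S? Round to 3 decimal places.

Var(I+S) = 2 + 2·0.16 = 2.320.
True-score variance = ρ_I + ρ_S + 2·0.16, so 0.677 = (0.66 + ρ_S + 0.32) / 2.320.
ρ_S = 0.677·2.320 − 0.66 − 0.32 = 0.591.

0.591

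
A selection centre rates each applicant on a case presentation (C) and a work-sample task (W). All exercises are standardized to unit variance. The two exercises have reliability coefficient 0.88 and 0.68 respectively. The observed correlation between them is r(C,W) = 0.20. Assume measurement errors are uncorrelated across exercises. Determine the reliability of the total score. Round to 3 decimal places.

Var(C+W) = 2 + 2·[0.20] = 2 + 0.4 = 2.4.
With uncorrelated errors the cross-covariances are all true-score covariance, so they carry over unchanged; only the diagonal terms shrink to ρᵢσᵢ².
True-score variance = [0.88 + 0.68] + 0.4 = 1.56 + 0.4 = 1.96.
Reliability = 1.96 / 2.4 = 0.817.

0.817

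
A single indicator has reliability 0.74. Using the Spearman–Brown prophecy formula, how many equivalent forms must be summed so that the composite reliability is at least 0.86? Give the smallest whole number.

k ≥ ρ*(1−ρ₁)/(ρ₁(1−ρ*)) = 0.86·0.26 / (0.74·0.14) = 2.158.
Smallest integer k = 3.

3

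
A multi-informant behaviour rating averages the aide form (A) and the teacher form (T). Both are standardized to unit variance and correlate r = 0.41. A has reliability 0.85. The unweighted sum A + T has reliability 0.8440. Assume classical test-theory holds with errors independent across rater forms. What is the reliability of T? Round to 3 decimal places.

Var(A+T) = 2 + 2·0.41 = 2.820.
True-score variance = ρ_A + ρ_T + 2·0.41, so 0.8440 = (0.85 + ρ_T + 0.82) / 2.820.
ρ_T = 0.8440·2.820 − 0.85 − 0.82 = 0.710.

0.710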